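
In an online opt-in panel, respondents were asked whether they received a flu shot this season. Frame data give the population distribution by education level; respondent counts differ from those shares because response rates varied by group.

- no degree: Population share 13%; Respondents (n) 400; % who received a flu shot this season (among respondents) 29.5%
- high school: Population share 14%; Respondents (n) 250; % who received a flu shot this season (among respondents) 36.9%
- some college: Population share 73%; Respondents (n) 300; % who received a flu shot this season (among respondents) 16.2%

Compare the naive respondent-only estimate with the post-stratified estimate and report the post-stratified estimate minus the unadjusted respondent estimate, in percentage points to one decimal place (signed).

-6.4 percentage points

Unadjusted (pooled respondent) estimate weights by respondent counts:
  (400/950)×29.5 + (250/950)×36.9 + (300/950)×16.2 = 27.2474%
Reweighting by population education level shares:
  0.13×29.5 + 0.14×36.9 + 0.73×16.2 = 20.827%
Difference = 20.827 − 27.2474 = -6.4204 pp.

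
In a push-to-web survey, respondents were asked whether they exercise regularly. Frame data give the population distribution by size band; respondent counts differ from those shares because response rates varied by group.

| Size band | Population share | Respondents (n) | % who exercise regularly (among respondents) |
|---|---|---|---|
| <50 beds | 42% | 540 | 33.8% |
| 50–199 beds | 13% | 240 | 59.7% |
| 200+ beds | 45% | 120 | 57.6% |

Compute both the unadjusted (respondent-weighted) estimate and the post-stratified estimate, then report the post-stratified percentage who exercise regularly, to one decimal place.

Without adjustment, the pooled respondent share is:
  (540/900)×33.8 + (240/900)×59.7 + (120/900)×57.6 = 43.88%
Post-stratifying to population shares instead:
  0.42×33.8 + 0.13×59.7 + 0.45×57.6 = 47.877%

47.9%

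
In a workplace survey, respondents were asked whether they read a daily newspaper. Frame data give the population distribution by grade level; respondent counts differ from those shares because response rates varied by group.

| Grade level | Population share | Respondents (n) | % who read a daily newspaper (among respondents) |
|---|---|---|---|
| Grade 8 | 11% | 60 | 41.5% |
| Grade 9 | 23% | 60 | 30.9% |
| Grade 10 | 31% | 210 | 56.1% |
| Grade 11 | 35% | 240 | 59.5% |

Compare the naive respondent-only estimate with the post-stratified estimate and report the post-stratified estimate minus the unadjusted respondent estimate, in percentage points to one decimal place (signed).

-3.5 percentage points

Without adjustment, the pooled respondent share is:
  (60/570)×41.5 + (60/570)×30.9 + (210/570)×56.1 + (240/570)×59.5 = 53.3421%
Reweighting by population grade level shares:
  0.11×41.5 + 0.23×30.9 + 0.31×56.1 + 0.35×59.5 = 49.888%
Difference = 49.888 − 53.3421 = -3.4541 pp.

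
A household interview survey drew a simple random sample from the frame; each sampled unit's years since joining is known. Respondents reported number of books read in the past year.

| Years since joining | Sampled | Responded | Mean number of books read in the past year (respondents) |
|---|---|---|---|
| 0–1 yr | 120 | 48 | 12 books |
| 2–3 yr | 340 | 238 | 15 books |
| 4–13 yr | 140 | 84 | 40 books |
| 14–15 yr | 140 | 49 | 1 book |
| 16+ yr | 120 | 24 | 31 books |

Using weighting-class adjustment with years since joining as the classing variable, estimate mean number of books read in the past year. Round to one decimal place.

Class response rates: 0–1 yr 48/120 = 40%, 2–3 yr 238/340 = 70%, 4–13 yr 84/140 = 60%, 14–15 yr 49/140 = 35%, 16+ yr 24/120 = 20%.
Each respondent's weight = sampled/responded in their class; summing within a class gives n_sampled, so:
  0–1 yr: 120 × 12 = 1440
  2–3 yr: 340 × 15 = 5100
  4–13 yr: 140 × 40 = 5600
  14–15 yr: 140 × 1 = 140
  16+ yr: 120 × 31 = 3720
Adjusted estimate = 16,000 / 860 = 18.6047 → 18.6.

18.6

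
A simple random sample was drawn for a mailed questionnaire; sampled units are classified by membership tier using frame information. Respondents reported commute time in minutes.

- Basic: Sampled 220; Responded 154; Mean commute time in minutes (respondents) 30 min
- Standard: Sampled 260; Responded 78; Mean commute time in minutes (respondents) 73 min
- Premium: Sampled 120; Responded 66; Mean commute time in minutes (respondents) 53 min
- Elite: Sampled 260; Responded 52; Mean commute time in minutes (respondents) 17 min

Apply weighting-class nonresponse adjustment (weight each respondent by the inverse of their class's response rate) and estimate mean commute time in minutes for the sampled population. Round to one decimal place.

42.3

Class response rates: Basic 154/220 = 70%, Standard 78/260 = 30%, Premium 66/120 = 55%, Elite 52/260 = 20%.
With weight = n_sampled/n_responded per class, the weighted class total is n_sampled:
  Basic: 220 × 30 = 6600
  Standard: 260 × 73 = 18,980
  Premium: 120 × 53 = 6360
  Elite: 260 × 17 = 4420
Adjusted estimate = 36,360 / 860 = 42.2791 → 42.3.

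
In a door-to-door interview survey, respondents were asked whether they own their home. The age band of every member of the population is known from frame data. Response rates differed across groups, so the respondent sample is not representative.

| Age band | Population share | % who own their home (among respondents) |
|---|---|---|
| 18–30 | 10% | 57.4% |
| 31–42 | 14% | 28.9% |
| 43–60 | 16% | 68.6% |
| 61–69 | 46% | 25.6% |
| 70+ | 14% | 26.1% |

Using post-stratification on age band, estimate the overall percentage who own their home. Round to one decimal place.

Weight each group's respondent value by its population share:
  18–30: 0.1 × 57.4 = 5.74
  31–42: 0.14 × 28.9 = 4.046
  43–60: 0.16 × 68.6 = 10.976
  61–69: 0.46 × 25.6 = 11.776
  70+: 0.14 × 26.1 = 3.654
Post-stratified estimate = 36.192 → 36.2%.

36.2%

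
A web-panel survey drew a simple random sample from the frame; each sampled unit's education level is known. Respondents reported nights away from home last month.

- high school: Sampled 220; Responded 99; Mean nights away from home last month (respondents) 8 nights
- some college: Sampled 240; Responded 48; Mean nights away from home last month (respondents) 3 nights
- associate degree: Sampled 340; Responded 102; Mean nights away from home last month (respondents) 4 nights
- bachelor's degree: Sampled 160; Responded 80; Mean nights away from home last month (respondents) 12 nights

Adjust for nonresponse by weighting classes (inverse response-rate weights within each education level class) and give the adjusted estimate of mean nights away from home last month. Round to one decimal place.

6.0

Response rates by class: high school 99/220 = 45%, some college 48/240 = 20%, associate degree 102/340 = 30%, bachelor's degree 80/160 = 50%.
With weight = n_sampled/n_responded per class, the weighted class total is n_sampled:
  high school: 220 × 8 = 1760
  some college: 240 × 3 = 720
  associate degree: 340 × 4 = 1360
  bachelor's degree: 160 × 12 = 1920
Adjusted estimate = 5760 / 960 = 6 → 6.0.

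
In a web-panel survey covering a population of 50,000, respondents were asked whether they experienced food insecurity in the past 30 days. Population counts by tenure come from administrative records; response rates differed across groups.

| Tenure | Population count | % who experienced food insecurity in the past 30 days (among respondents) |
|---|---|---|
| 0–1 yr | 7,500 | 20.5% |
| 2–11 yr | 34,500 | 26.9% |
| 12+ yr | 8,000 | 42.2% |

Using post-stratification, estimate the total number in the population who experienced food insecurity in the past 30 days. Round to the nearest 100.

Estimated count per cell = population count × respondent percentage:
  0–1 yr: 7,500 × 20.5% = 1537.5
  2–11 yr: 34,500 × 26.9% = 9280.5
  12+ yr: 8,000 × 42.2% = 3376
Estimated total = 14,194 → 14,200.

14,200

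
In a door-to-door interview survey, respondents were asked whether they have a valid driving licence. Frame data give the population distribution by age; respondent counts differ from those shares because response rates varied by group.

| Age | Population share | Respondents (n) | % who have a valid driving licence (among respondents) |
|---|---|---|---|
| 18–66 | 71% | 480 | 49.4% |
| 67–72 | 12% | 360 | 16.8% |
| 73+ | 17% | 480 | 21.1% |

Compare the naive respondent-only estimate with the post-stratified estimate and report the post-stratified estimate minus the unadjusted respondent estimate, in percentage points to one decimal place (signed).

Naive respondent-only estimate (weights = respondent counts):
  (480/1320)×49.4 + (360/1320)×16.8 + (480/1320)×21.1 = 30.2182%
Post-stratified estimate weights by population shares:
  0.71×49.4 + 0.12×16.8 + 0.17×21.1 = 40.677%
Difference = 40.677 − 30.2182 = 10.4588 pp.

+10.5 percentage points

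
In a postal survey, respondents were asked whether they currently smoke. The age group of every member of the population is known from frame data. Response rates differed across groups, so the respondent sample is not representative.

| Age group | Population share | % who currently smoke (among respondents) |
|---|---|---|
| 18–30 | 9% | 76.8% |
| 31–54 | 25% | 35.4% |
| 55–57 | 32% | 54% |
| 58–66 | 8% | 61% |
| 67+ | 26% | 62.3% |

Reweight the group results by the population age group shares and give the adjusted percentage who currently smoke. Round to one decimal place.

54.1%

Each cell contributes population-share × respondent value:
  18–30: 0.09 × 76.8 = 6.912
  31–54: 0.25 × 35.4 = 8.85
  55–57: 0.32 × 54 = 17.28
  58–66: 0.08 × 61 = 4.88
  67+: 0.26 × 62.3 = 16.198
Post-stratified estimate = 54.12 → 54.1%.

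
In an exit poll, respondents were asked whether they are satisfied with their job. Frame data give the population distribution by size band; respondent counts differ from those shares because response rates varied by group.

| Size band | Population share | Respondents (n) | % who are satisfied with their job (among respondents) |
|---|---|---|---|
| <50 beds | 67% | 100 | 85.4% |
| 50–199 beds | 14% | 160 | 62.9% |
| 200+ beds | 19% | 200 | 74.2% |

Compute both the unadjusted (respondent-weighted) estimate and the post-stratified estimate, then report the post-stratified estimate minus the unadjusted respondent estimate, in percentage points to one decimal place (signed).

Unadjusted (pooled respondent) estimate weights by respondent counts:
  (100/460)×85.4 + (160/460)×62.9 + (200/460)×74.2 = 72.7043%
Post-stratified estimate weights by population shares:
  0.67×85.4 + 0.14×62.9 + 0.19×74.2 = 80.122%
Difference = 80.122 − 72.7043 = 7.4177 pp.

+7.4 percentage points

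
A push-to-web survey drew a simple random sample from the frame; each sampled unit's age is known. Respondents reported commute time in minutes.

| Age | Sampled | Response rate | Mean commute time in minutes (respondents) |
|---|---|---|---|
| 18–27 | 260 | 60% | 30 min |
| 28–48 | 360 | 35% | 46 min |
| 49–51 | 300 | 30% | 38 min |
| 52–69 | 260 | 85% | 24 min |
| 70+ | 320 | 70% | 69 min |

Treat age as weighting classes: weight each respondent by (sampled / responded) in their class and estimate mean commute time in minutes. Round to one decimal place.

Weighting each respondent by the inverse class response rate inflates each class back to its sampled size, so the class weight is n_sampled:
  18–27: 260 × 30 = 7800
  28–48: 360 × 46 = 16,560
  49–51: 300 × 38 = 11,400
  52–69: 260 × 24 = 6240
  70+: 320 × 69 = 22,080
Adjusted estimate = 64,080 / 1,500 = 42.72 → 42.7.

42.7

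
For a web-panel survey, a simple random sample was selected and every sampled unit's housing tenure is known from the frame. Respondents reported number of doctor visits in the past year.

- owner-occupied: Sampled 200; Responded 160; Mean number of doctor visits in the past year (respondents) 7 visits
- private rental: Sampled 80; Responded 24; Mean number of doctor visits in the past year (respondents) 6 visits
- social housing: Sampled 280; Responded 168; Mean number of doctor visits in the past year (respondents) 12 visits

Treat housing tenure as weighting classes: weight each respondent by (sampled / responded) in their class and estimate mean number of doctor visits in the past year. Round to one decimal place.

9.4

Response rates by class: owner-occupied 160/200 = 80%, private rental 24/80 = 30%, social housing 168/280 = 60%.
Weighting each respondent by the inverse class response rate inflates each class back to its sampled size, so the class weight is n_sampled:
  owner-occupied: 200 × 7 = 1400
  private rental: 80 × 6 = 480
  social housing: 280 × 12 = 3360
Adjusted estimate = 5240 / 560 = 9.35714 → 9.4.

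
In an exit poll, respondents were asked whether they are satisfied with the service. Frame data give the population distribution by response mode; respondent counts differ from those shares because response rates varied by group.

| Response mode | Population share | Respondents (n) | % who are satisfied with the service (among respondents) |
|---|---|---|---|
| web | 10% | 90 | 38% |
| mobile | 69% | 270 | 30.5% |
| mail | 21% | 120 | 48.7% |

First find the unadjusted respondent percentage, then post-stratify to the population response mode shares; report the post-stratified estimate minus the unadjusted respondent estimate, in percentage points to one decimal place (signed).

-1.4 percentage points

Unadjusted (pooled respondent) estimate weights by respondent counts:
  (90/480)×38 + (270/480)×30.5 + (120/480)×48.7 = 36.4562%
Post-stratifying to population shares instead:
  0.1×38 + 0.69×30.5 + 0.21×48.7 = 35.072%
Difference = 35.072 − 36.4562 = -1.3843 pp.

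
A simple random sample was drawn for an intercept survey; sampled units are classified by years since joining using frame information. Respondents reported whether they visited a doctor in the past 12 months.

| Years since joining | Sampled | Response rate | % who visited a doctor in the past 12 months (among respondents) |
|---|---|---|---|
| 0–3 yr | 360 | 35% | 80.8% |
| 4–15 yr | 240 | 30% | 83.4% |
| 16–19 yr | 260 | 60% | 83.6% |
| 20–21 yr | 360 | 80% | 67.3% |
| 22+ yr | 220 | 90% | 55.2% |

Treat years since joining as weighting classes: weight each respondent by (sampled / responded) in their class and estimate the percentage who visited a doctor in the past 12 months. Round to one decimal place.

With weight = n_sampled/n_responded per class, the weighted class total is n_sampled:
  0–3 yr: 360 × 80.8 = 29,088
  4–15 yr: 240 × 83.4 = 20,016
  16–19 yr: 260 × 83.6 = 21,736
  20–21 yr: 360 × 67.3 = 24,228
  22+ yr: 220 × 55.2 = 12,144
Adjusted estimate = 107,212 / 1,440 = 74.4528 → 74.5%.

74.5%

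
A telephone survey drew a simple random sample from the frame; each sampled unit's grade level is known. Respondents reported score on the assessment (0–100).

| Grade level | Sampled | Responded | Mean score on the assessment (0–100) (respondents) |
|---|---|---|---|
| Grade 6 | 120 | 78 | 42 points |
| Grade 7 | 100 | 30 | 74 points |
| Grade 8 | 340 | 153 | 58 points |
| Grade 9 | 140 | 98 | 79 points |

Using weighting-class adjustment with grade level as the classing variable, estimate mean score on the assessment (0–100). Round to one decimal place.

61.7

Class response rates: Grade 6 78/120 = 65%, Grade 7 30/100 = 30%, Grade 8 153/340 = 45%, Grade 9 98/140 = 70%.
Weighting each respondent by the inverse class response rate inflates each class back to its sampled size, so the class weight is n_sampled:
  Grade 6: 120 × 42 = 5040
  Grade 7: 100 × 74 = 7400
  Grade 8: 340 × 58 = 19,720
  Grade 9: 140 × 79 = 11,060
Adjusted estimate = 43,220 / 700 = 61.7429 → 61.7.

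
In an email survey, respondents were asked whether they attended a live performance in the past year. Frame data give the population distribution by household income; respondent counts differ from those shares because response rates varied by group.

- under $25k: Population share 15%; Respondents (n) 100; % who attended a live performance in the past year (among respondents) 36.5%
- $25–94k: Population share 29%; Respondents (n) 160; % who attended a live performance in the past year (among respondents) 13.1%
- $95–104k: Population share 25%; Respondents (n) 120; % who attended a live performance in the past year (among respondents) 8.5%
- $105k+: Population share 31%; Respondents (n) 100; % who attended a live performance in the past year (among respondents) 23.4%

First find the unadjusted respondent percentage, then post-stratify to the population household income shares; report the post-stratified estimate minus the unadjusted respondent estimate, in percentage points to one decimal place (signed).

-0.3 percentage points

Naive respondent-only estimate (weights = respondent counts):
  (100/480)×36.5 + (160/480)×13.1 + (120/480)×8.5 + (100/480)×23.4 = 18.9708%
Post-stratifying to population shares instead:
  0.15×36.5 + 0.29×13.1 + 0.25×8.5 + 0.31×23.4 = 18.653%
Difference = 18.653 − 18.9708 = -0.3178 pp.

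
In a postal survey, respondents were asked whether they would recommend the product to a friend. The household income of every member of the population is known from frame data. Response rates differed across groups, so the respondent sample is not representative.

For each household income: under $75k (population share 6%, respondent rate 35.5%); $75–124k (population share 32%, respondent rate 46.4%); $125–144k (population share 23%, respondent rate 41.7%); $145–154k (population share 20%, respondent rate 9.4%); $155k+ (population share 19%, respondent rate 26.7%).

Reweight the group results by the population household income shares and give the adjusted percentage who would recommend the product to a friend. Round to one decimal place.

Weight each group's respondent value by its population share:
  under $75k: 0.06 × 35.5 = 2.13
  $75–124k: 0.32 × 46.4 = 14.848
  $125–144k: 0.23 × 41.7 = 9.591
  $145–154k: 0.2 × 9.4 = 1.88
  $155k+: 0.19 × 26.7 = 5.073
Post-stratified estimate = 33.522 → 33.5%.

33.5%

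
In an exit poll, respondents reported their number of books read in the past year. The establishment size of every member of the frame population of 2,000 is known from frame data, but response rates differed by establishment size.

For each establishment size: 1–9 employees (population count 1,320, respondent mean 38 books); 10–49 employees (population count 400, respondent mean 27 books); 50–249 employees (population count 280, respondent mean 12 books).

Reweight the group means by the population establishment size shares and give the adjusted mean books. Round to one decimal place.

32.2

Weight each group's respondent value by its population share:
  1–9 employees: (1,320/2,000) × 38 = 25.08
  10–49 employees: (400/2,000) × 27 = 5.4
  50–249 employees: (280/2,000) × 12 = 1.68
Post-stratified estimate = 32.16 → 32.2.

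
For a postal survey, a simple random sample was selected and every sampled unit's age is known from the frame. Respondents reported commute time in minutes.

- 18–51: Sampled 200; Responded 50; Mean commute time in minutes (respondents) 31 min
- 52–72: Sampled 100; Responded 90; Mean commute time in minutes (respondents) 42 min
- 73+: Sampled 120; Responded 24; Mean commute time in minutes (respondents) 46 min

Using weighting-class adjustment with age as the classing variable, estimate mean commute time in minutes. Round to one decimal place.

37.9

Response rates by class: 18–51 50/200 = 25%, 52–72 90/100 = 90%, 73+ 24/120 = 20%.
With weight = n_sampled/n_responded per class, the weighted class total is n_sampled:
  18–51: 200 × 31 = 6200
  52–72: 100 × 42 = 4200
  73+: 120 × 46 = 5520
Adjusted estimate = 15,920 / 420 = 37.9048 → 37.9.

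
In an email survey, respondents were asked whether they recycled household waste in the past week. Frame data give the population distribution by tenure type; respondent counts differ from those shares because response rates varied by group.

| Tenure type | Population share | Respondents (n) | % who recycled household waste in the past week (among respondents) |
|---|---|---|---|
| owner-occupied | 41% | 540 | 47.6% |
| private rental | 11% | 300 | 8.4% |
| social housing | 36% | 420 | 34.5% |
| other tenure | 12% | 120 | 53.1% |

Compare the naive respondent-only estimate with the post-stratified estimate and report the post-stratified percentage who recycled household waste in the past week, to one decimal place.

Unadjusted (pooled respondent) estimate weights by respondent counts:
  (540/1380)×47.6 + (300/1380)×8.4 + (420/1380)×34.5 + (120/1380)×53.1 = 35.5696%
Post-stratified estimate weights by population shares:
  0.41×47.6 + 0.11×8.4 + 0.36×34.5 + 0.12×53.1 = 39.232%

39.2%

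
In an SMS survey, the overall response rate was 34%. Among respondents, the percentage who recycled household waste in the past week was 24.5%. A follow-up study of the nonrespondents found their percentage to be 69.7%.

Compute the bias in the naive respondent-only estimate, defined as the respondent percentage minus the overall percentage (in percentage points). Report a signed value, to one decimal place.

-29.8 percentage points

Nonresponse fraction = 1 − 0.34 = 0.66.
Bias = (nonresponse fraction) × (respondent percentage − nonrespondent percentage)
     = 0.66 × (24.5 − 69.7) = 0.66 × -45.2 = -29.832.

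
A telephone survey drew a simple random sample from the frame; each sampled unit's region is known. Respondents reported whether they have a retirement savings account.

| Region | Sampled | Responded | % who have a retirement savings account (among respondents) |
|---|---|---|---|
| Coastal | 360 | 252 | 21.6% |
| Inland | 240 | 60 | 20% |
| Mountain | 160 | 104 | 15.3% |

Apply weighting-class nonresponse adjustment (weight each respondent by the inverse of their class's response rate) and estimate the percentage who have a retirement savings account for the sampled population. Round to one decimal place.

Response rates by class: Coastal 252/360 = 70%, Inland 60/240 = 25%, Mountain 104/160 = 65%.
Inverse-response-rate weighting restores each class to its sampled count, so class totals weight by n_sampled:
  Coastal: 360 × 21.6 = 7776
  Inland: 240 × 20 = 4800
  Mountain: 160 × 15.3 = 2448
Adjusted estimate = 15,024 / 760 = 19.7684 → 19.8%.

19.8%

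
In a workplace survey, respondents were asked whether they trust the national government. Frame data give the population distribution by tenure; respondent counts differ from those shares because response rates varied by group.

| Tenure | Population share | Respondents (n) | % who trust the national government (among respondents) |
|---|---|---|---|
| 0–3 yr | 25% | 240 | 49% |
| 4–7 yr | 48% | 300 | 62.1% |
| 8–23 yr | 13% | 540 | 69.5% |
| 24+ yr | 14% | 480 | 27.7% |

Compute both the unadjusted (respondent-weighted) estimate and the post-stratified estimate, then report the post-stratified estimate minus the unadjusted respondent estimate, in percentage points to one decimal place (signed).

+2.9 percentage points

Without adjustment, the pooled respondent share is:
  (240/1560)×49 + (300/1560)×62.1 + (540/1560)×69.5 + (480/1560)×27.7 = 52.0615%
Post-stratified estimate weights by population shares:
  0.25×49 + 0.48×62.1 + 0.13×69.5 + 0.14×27.7 = 54.971%
Difference = 54.971 − 52.0615 = 2.9095 pp.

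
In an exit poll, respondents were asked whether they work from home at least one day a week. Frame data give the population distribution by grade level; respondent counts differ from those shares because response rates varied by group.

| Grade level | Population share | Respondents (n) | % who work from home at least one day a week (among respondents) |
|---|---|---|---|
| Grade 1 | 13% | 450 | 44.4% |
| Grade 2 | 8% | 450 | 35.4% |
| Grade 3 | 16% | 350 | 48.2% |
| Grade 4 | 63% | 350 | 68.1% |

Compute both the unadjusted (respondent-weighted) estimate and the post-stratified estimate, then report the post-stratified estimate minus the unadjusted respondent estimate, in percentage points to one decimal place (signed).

+11.3 percentage points

Naive respondent-only estimate (weights = respondent counts):
  (450/1600)×44.4 + (450/1600)×35.4 + (350/1600)×48.2 + (350/1600)×68.1 = 47.8844%
Reweighting by population grade level shares:
  0.13×44.4 + 0.08×35.4 + 0.16×48.2 + 0.63×68.1 = 59.219%
Difference = 59.219 − 47.8844 = 11.3346 pp.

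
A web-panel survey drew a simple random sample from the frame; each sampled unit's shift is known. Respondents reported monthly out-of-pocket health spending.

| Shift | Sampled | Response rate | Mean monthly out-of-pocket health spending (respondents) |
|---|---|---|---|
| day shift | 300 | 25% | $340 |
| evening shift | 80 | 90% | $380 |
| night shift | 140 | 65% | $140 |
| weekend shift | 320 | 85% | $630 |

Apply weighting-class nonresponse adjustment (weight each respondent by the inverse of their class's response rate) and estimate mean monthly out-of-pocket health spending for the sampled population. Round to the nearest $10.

$420

Weighting each respondent by the inverse class response rate inflates each class back to its sampled size, so the class weight is n_sampled:
  day shift: 300 × 340 = 102,000
  evening shift: 80 × 380 = 30,400
  night shift: 140 × 140 = 19,600
  weekend shift: 320 × 630 = 201,600
Adjusted estimate = 353,600 / 840 = 420.952 → $420.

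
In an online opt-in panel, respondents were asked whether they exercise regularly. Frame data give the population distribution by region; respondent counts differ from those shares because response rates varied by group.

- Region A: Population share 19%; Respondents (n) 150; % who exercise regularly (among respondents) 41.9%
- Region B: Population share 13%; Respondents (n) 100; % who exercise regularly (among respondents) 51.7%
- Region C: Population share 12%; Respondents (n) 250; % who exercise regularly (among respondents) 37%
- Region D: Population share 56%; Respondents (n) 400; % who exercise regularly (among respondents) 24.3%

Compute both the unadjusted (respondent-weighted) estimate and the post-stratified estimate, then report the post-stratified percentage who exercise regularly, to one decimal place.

Without adjustment, the pooled respondent share is:
  (150/900)×41.9 + (100/900)×51.7 + (250/900)×37 + (400/900)×24.3 = 33.8056%
Post-stratifying to population shares instead:
  0.19×41.9 + 0.13×51.7 + 0.12×37 + 0.56×24.3 = 32.73%

32.7%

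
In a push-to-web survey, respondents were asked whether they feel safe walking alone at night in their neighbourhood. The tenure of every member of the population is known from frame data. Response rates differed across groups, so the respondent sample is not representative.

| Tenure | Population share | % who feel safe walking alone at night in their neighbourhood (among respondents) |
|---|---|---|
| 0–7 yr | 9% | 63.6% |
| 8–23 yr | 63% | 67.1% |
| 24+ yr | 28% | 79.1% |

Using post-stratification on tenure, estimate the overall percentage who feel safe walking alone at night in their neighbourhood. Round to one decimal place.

70.1%

Weight each group's respondent value by its population share:
  0–7 yr: 0.09 × 63.6 = 5.724
  8–23 yr: 0.63 × 67.1 = 42.273
  24+ yr: 0.28 × 79.1 = 22.148
Post-stratified estimate = 70.145 → 70.1%.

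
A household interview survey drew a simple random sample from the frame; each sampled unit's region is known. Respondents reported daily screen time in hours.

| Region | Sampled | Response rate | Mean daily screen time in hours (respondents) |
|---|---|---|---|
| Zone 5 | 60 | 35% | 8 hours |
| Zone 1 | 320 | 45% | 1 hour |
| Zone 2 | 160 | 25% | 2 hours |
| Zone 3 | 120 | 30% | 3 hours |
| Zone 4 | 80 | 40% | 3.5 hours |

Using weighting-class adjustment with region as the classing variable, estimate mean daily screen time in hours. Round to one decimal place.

2.4

Each respondent's weight = sampled/responded in their class; summing within a class gives n_sampled, so:
  Zone 5: 60 × 8 = 480
  Zone 1: 320 × 1 = 320
  Zone 2: 160 × 2 = 320
  Zone 3: 120 × 3 = 360
  Zone 4: 80 × 3.5 = 280
Adjusted estimate = 1760 / 740 = 2.37838 → 2.4.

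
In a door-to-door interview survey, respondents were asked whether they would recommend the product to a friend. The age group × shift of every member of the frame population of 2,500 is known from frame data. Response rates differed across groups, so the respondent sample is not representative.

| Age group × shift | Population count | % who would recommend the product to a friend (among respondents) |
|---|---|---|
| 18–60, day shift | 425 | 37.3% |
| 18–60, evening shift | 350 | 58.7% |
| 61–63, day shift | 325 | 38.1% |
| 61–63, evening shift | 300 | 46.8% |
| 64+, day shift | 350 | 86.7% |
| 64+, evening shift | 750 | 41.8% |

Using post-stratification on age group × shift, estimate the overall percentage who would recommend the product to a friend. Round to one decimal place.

49.8%

Weight each group's respondent value by its population share:
  18–60, day shift: (425/2,500) × 37.3 = 6.341
  18–60, evening shift: (350/2,500) × 58.7 = 8.218
  61–63, day shift: (325/2,500) × 38.1 = 4.953
  61–63, evening shift: (300/2,500) × 46.8 = 5.616
  64+, day shift: (350/2,500) × 86.7 = 12.138
  64+, evening shift: (750/2,500) × 41.8 = 12.54
Post-stratified estimate = 49.806 → 49.8%.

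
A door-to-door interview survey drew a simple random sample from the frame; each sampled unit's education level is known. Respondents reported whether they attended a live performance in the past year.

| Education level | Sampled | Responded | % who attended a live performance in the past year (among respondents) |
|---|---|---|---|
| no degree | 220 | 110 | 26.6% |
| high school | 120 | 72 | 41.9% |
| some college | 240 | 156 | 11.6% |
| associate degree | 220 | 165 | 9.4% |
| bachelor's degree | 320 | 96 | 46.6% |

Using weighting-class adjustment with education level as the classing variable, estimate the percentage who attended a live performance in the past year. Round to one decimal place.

27.4%

Class response rates: no degree 110/220 = 50%, high school 72/120 = 60%, some college 156/240 = 65%, associate degree 165/220 = 75%, bachelor's degree 96/320 = 30%.
Inverse-response-rate weighting restores each class to its sampled count, so class totals weight by n_sampled:
  no degree: 220 × 26.6 = 5852
  high school: 120 × 41.9 = 5028
  some college: 240 × 11.6 = 2784
  associate degree: 220 × 9.4 = 2068
  bachelor's degree: 320 × 46.6 = 14,912
Adjusted estimate = 30,644 / 1,120 = 27.3607 → 27.4%.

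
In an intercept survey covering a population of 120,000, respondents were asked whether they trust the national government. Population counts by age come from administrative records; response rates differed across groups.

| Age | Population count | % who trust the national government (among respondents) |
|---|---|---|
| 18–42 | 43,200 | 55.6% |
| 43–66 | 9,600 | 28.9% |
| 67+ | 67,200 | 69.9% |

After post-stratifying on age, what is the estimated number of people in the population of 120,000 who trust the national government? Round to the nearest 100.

Each cell contributes its population count × the respondent rate:
  18–42: 43,200 × 55.6% = 24019.2
  43–66: 9,600 × 28.9% = 2774.4
  67+: 67,200 × 69.9% = 46972.8
Estimated total = 73766.4 → 73,800.

73,800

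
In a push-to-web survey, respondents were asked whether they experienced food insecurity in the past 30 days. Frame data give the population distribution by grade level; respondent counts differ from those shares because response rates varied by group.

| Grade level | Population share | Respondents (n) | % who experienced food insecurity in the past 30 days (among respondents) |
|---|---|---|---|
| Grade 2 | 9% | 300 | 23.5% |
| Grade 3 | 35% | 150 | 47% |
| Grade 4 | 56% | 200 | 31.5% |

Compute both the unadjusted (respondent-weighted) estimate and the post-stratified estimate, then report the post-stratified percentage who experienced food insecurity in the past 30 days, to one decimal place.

36.2%

Without adjustment, the pooled respondent share is:
  (300/650)×23.5 + (150/650)×47 + (200/650)×31.5 = 31.3846%
Reweighting by population grade level shares:
  0.09×23.5 + 0.35×47 + 0.56×31.5 = 36.205%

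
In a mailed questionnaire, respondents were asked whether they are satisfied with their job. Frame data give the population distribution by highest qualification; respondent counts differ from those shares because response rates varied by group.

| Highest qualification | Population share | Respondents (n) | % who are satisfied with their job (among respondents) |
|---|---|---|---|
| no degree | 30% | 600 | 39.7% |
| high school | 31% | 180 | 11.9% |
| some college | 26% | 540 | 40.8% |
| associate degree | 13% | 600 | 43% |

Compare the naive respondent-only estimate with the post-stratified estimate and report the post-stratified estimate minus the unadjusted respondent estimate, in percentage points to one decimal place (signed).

-6.6 percentage points

Naive respondent-only estimate (weights = respondent counts):
  (600/1920)×39.7 + (180/1920)×11.9 + (540/1920)×40.8 + (600/1920)×43 = 38.4344%
Post-stratified estimate weights by population shares:
  0.3×39.7 + 0.31×11.9 + 0.26×40.8 + 0.13×43 = 31.797%
Difference = 31.797 − 38.4344 = -6.6374 pp.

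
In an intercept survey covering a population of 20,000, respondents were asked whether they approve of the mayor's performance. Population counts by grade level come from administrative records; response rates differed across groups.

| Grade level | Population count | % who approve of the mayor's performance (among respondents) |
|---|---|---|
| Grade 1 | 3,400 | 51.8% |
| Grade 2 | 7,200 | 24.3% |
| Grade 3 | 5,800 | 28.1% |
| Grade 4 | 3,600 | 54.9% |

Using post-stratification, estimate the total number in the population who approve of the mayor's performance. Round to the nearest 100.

7,100

Each cell contributes its population count × the respondent rate:
  Grade 1: 3,400 × 51.8% = 1761.2
  Grade 2: 7,200 × 24.3% = 1749.6
  Grade 3: 5,800 × 28.1% = 1629.8
  Grade 4: 3,600 × 54.9% = 1976.4
Estimated total = 7117 → 7,100.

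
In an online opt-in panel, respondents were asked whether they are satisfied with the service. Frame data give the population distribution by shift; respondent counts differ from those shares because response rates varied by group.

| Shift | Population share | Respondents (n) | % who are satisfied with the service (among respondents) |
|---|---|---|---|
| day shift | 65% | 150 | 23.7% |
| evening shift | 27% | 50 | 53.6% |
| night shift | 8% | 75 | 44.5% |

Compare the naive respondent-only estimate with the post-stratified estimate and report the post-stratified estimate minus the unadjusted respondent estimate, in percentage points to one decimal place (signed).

-1.4 percentage points

Naive respondent-only estimate (weights = respondent counts):
  (150/275)×23.7 + (50/275)×53.6 + (75/275)×44.5 = 34.8091%
Post-stratifying to population shares instead:
  0.65×23.7 + 0.27×53.6 + 0.08×44.5 = 33.437%
Difference = 33.437 − 34.8091 = -1.3721 pp.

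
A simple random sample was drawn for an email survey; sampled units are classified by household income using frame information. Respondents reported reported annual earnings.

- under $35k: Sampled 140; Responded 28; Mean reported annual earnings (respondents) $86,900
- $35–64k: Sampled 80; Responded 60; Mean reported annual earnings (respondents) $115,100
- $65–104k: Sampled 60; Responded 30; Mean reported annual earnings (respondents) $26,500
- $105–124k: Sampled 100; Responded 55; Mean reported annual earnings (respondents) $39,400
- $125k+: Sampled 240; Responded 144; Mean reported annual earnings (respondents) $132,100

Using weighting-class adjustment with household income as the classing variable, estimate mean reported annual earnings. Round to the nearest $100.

Response rates by class: under $35k 28/140 = 20%, $35–64k 60/80 = 75%, $65–104k 30/60 = 50%, $105–124k 55/100 = 55%, $125k+ 144/240 = 60%.
Weighting each respondent by the inverse class response rate inflates each class back to its sampled size, so the class weight is n_sampled:
  under $35k: 140 × 86,900 = 12,166,000
  $35–64k: 80 × 115,100 = 9,208,000
  $65–104k: 60 × 26,500 = 1,590,000
  $105–124k: 100 × 39,400 = 3,940,000
  $125k+: 240 × 132,100 = 31,704,000
Adjusted estimate = 58,608,000 / 620 = 94529 → $94,500.

$94,500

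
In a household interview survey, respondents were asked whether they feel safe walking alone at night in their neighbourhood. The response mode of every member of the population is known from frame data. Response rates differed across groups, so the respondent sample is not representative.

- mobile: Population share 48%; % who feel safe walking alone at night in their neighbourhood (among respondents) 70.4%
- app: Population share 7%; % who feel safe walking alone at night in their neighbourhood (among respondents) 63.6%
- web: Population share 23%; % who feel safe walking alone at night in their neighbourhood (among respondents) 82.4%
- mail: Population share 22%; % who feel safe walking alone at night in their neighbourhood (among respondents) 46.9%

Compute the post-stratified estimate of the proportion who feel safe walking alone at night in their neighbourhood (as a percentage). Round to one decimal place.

67.5%

Reweight to the known response mode distribution:
  mobile: 0.48 × 70.4 = 33.792
  app: 0.07 × 63.6 = 4.452
  web: 0.23 × 82.4 = 18.952
  mail: 0.22 × 46.9 = 10.318
Post-stratified estimate = 67.514 → 67.5%.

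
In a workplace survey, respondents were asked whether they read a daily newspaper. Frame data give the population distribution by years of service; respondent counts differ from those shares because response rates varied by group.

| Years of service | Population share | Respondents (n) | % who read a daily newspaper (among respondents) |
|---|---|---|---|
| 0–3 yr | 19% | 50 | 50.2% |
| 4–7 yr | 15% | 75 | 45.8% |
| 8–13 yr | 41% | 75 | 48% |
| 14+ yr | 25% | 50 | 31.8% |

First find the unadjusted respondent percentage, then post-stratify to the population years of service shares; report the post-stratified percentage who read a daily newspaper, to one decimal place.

44.0%

Without adjustment, the pooled respondent share is:
  (50/250)×50.2 + (75/250)×45.8 + (75/250)×48 + (50/250)×31.8 = 44.54%
Reweighting by population years of service shares:
  0.19×50.2 + 0.15×45.8 + 0.41×48 + 0.25×31.8 = 44.038%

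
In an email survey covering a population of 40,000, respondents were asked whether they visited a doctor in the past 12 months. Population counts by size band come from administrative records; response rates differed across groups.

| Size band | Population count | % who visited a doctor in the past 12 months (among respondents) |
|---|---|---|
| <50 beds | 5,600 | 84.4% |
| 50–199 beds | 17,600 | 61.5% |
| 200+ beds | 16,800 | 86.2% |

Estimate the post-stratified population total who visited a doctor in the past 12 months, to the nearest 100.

30,000

Estimated count per cell = population count × respondent percentage:
  <50 beds: 5,600 × 84.4% = 4726.4
  50–199 beds: 17,600 × 61.5% = 10,824
  200+ beds: 16,800 × 86.2% = 14481.6
Estimated total = 30,032 → 30,000.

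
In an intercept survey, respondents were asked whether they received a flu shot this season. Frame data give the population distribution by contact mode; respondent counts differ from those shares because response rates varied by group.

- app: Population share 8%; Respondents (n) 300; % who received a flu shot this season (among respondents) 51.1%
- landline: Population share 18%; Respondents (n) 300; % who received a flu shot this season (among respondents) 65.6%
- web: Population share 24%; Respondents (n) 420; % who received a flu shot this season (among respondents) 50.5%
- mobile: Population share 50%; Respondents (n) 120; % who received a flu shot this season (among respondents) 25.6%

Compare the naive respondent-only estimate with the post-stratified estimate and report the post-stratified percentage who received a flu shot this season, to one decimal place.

40.8%

Without adjustment, the pooled respondent share is:
  (300/1140)×51.1 + (300/1140)×65.6 + (420/1140)×50.5 + (120/1140)×25.6 = 52.0105%
Post-stratifying to population shares instead:
  0.08×51.1 + 0.18×65.6 + 0.24×50.5 + 0.5×25.6 = 40.816%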